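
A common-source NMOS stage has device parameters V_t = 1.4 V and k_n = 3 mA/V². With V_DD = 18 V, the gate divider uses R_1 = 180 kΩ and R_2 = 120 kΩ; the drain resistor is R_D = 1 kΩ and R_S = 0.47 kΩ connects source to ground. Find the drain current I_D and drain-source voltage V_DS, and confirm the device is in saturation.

V_G = V_DD·R_2/(R_1+R_2) = 18×120/300 = 7.2 V.
Assume saturation: I_D = (k_n/2)(V_GS − V_t)² with V_GS = V_G − I_D·R_S = 7.2 − 0.47·I_D.
Substituting gives 0.331·I_D² − 9.18·I_D + 50.5 = 0, with roots I_D = 7.56 or 20.1 mA.
The root I_D = 20.1 mA gives V_GS = -2.26 V ≤ V_t, so take I_D = 7.56 mA.
Then V_GS = 3.65 V and V_DS = V_DD − I_D(R_D+R_S) = 18 − 7.56×1.47 = 6.88 V.
Saturation requires V_DS ≥ V_GS − V_t = 2.25 V; 6.88 ≥ 2.25 ✓.

I_D ≈ 7.6 mA, V_DS ≈ 6.9 V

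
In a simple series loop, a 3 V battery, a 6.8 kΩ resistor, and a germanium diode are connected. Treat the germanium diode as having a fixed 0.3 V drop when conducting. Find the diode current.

KVL around the loop: 3 = V_D + I·R = 0.3 + I × 6.8 kΩ.
So I = (3 − 0.3) / 6.8 kΩ = 2.7 / 6.8 = 0.397 mA.

I ≈ 0.4 mA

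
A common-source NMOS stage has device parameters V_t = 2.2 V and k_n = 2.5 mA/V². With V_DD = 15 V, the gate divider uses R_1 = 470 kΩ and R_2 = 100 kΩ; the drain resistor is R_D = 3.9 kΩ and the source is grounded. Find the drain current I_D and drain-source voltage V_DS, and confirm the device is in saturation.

V_G = V_DD·R_2/(R_1+R_2) = 15×100/570 = 2.63 V. With the source grounded, V_GS = V_G = 2.63 V.
Assume saturation: I_D = (k_n/2)(V_GS − V_t)² = (2.5/2)×(2.63 − 2.2)² = 1.25×0.432² = 0.233 mA.
V_DS = V_DD − I_D·R_D = 15 − 0.233×3.9 = 14.1 V.
Saturation requires V_DS ≥ V_GS − V_t = 0.432 V; 14.1 ≥ 0.432 ✓.

I_D ≈ 0.23 mA, V_DS ≈ 14 V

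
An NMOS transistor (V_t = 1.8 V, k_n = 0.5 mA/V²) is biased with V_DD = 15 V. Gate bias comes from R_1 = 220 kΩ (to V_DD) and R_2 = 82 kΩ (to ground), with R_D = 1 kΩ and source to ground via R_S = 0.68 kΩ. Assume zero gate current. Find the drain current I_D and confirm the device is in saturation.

V_G = V_DD·R_2/(R_1+R_2) = 15×82/302 = 4.07 V.
Assume saturation: I_D = (k_n/2)(V_GS − V_t)² with V_GS = V_G − I_D·R_S = 4.07 − 0.68·I_D.
Substituting gives 0.116·I_D² − 1.77·I_D + 1.29 = 0, with roots I_D = 0.767 or 14.6 mA.
The root I_D = 14.6 mA gives V_GS = -5.83 V ≤ V_t, so take I_D = 0.767 mA.
Then V_GS = 3.55 V and V_DS = V_DD − I_D(R_D+R_S) = 15 − 0.767×1.68 = 13.7 V.
Saturation requires V_DS ≥ V_GS − V_t = 1.75 V; 13.7 ≥ 1.75 ✓.

I_D ≈ 0.77 mA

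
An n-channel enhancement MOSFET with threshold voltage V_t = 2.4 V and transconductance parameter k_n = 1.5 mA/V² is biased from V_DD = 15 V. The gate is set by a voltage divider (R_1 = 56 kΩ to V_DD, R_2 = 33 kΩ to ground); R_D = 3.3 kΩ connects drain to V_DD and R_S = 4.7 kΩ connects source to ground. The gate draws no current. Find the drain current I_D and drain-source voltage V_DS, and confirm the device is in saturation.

V_G = V_DD·R_2/(R_1+R_2) = 15×33/89 = 5.56 V.
Assume saturation: I_D = (k_n/2)(V_GS − V_t)² with V_GS = V_G − I_D·R_S = 5.56 − 4.7·I_D.
Substituting gives 16.6·I_D² − 23.3·I_D + 7.5 = 0, with roots I_D = 0.499 or 0.907 mA.
The root I_D = 0.907 mA gives V_GS = 1.3 V ≤ V_t, so take I_D = 0.499 mA.
Then V_GS = 3.22 V and V_DS = V_DD − I_D(R_D+R_S) = 15 − 0.499×8 = 11 V.
Saturation requires V_DS ≥ V_GS − V_t = 0.816 V; 11 ≥ 0.816 ✓.

I_D ≈ 0.5 mA, V_DS ≈ 11 V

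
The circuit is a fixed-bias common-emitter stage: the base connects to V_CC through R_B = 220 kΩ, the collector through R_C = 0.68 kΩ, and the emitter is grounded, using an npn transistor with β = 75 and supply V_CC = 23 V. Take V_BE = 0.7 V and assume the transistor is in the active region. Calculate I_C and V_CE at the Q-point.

I_C ≈ 7.6 mA, V_CE ≈ 18 V

Base loop: V_CC = I_B·R_B + V_BE, so I_B = (23 − 0.7)/220 kΩ = 0.101 mA.
In the active region I_C = β·I_B = 75 × 0.101 = 7.6 mA.
Collector loop: V_CE = V_CC − I_C·R_C = 23 − 7.6×0.68 = 17.8 V.
Since V_CE = 17.8 V > V_CE(sat) ≈ 0.2 V, the transistor is in the active region as assumed.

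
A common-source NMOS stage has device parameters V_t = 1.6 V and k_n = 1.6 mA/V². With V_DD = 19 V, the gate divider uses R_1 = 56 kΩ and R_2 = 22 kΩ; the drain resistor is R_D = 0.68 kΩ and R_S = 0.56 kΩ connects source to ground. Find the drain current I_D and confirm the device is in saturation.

I_D ≈ 3.2 mA

V_G = V_DD·R_2/(R_1+R_2) = 19×22/78 = 5.36 V.
Assume saturation: I_D = (k_n/2)(V_GS − V_t)² with V_GS = V_G − I_D·R_S = 5.36 − 0.56·I_D.
Substituting gives 0.251·I_D² − 4.37·I_D + 11.3 = 0, with roots I_D = 3.16 or 14.2 mA.
The root I_D = 14.2 mA gives V_GS = -2.62 V ≤ V_t, so take I_D = 3.16 mA.
Then V_GS = 3.59 V and V_DS = V_DD − I_D(R_D+R_S) = 19 − 3.16×1.24 = 15.1 V.
Saturation requires V_DS ≥ V_GS − V_t = 1.99 V; 15.1 ≥ 1.99 ✓.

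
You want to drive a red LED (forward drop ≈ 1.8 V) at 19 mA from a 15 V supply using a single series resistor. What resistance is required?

R ≈ 0.69 kΩ

The resistor drops V_S − V_D = 15 − 1.8 = 13.2 V at 19 mA.
R = 13.2 V / 19 mA = 0.695 kΩ.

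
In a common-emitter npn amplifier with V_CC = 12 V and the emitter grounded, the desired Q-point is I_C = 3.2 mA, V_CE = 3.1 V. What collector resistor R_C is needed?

R_C ≈ 2.8 kΩ

Collector loop: V_CC = I_C·R_C + V_CE.
R_C = (V_CC − V_CE)/I_C = (12 − 3.1)/3.2 = 2.78 kΩ.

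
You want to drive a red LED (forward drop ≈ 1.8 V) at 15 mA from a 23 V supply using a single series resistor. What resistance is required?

The resistor drops V_S − V_D = 23 − 1.8 = 21.2 V at 15 mA.
R = 21.2 V / 15 mA = 1.41 kΩ.

R ≈ 1.4 kΩ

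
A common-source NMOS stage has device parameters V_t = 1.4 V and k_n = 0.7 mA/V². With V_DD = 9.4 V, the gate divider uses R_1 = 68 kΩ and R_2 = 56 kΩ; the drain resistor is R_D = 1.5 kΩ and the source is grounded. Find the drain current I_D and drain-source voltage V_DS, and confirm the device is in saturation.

V_G = V_DD·R_2/(R_1+R_2) = 9.4×56/124 = 4.25 V. With the source grounded, V_GS = V_G = 4.25 V.
Assume saturation: I_D = (k_n/2)(V_GS − V_t)² = (0.7/2)×(4.25 − 1.4)² = 0.35×2.85² = 2.83 mA.
V_DS = V_DD − I_D·R_D = 9.4 − 2.83×1.5 = 5.15 V.
Saturation requires V_DS ≥ V_GS − V_t = 2.85 V; 5.15 ≥ 2.85 ✓.

I_D ≈ 2.8 mA, V_DS ≈ 5.2 V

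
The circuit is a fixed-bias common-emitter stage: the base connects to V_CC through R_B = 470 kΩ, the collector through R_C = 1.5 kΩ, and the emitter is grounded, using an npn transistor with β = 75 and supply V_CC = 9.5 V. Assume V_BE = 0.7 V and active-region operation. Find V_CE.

Base loop: V_CC = I_B·R_B + V_BE, so I_B = (9.5 − 0.7)/470 kΩ = 0.0187 mA.
In the active region I_C = β·I_B = 75 × 0.0187 = 1.4 mA.
Collector loop: V_CE = V_CC − I_C·R_C = 9.5 − 1.4×1.5 = 7.39 V.
Since V_CE = 7.39 V > V_CE(sat) ≈ 0.2 V, the transistor is in the active region as assumed.

V_CE ≈ 7.4 V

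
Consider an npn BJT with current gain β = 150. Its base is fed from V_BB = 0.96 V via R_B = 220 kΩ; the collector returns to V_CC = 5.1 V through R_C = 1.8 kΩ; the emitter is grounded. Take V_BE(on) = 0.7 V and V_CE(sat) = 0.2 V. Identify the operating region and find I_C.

Assume active. Base-emitter loop: I_B = (V_BB − V_BE)/R_B = (0.96 − 0.7)/220 = 0.00118 mA.
I_C = β·I_B = 150×0.00118 = 0.177 mA.
V_CE = V_CC − I_C·R_C = 5.1 − 0.177×1.8 = 4.78 V > V_CE(sat), so the active-region assumption holds.

active; I_C ≈ 0.18 mA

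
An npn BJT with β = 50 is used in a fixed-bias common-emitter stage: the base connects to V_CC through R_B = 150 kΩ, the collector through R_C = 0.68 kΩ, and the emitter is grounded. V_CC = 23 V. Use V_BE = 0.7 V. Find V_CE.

V_CE ≈ 18 V

Base loop: V_CC = I_B·R_B + V_BE, so I_B = (23 − 0.7)/150 kΩ = 0.149 mA.
In the active region I_C = β·I_B = 50 × 0.149 = 7.43 mA.
Collector loop: V_CE = V_CC − I_C·R_C = 23 − 7.43×0.68 = 17.9 V.
Since V_CE = 17.9 V > V_CE(sat) ≈ 0.2 V, the transistor is in the active region as assumed.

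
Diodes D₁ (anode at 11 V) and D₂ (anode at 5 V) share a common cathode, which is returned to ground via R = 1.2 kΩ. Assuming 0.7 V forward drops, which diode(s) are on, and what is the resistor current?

Assume both conduct. Then node N would need to be at both 11−0.7 = 10.3 V and 5−0.7 = 4.3 V, which is impossible.
Assume only D₁ conducts: V_N = 11 − 0.7 = 10.3 V, so I_R = 10.3/1.2 = 8.58 mA.
Check D₂: its anode-to-cathode voltage is 5 − 10.3 = -5.3 V < 0.7 V, so it is off. The assumption is consistent.

Only D₁ conducts; I_R ≈ 8.6 mA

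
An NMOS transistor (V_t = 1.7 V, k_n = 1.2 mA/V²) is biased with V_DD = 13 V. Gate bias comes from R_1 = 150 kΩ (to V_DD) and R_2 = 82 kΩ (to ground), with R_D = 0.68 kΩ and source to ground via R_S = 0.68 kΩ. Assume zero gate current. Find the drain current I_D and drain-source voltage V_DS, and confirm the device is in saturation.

I_D ≈ 1.7 mA, V_DS ≈ 11 V

V_G = V_DD·R_2/(R_1+R_2) = 13×82/232 = 4.59 V.
Assume saturation: I_D = (k_n/2)(V_GS − V_t)² with V_GS = V_G − I_D·R_S = 4.59 − 0.68·I_D.
Substituting gives 0.277·I_D² − 3.36·I_D + 5.03 = 0, with roots I_D = 1.75 or 10.4 mA.
The root I_D = 10.4 mA gives V_GS = -2.46 V ≤ V_t, so take I_D = 1.75 mA.
Then V_GS = 3.41 V and V_DS = V_DD − I_D(R_D+R_S) = 13 − 1.75×1.36 = 10.6 V.
Saturation requires V_DS ≥ V_GS − V_t = 1.71 V; 10.6 ≥ 1.71 ✓.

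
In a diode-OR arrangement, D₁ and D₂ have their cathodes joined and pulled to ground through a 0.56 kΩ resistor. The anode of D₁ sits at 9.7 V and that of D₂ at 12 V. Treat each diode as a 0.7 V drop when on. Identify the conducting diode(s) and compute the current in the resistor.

Assume both conduct. Then node N would need to be at both 9.7−0.7 = 9 V and 12−0.7 = 11.3 V, which is impossible.
Assume only D₂ conducts: V_N = 12 − 0.7 = 11.3 V, so I_R = 11.3/0.56 = 20.2 mA.
Check D₁: its anode-to-cathode voltage is 9.7 − 11.3 = -1.6 V < 0.7 V, so it is off. The assumption is consistent.

Only D₂ conducts; I_R ≈ 20 mA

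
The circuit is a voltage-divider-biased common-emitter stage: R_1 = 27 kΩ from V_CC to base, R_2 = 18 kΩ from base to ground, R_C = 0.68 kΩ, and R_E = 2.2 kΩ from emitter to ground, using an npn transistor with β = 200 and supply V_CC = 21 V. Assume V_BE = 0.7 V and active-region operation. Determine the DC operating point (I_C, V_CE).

Thevenize the base divider: V_Th = V_CC·R_2/(R_1+R_2) = 21×18/45 = 8.4 V, R_Th = R_1‖R_2 = 10.8 kΩ.
Base-emitter loop: V_Th = I_B·R_Th + V_BE + (β+1)I_B·R_E, so I_B = (8.4 − 0.7) / (10.8 + 201×2.2) = 0.017 mA.
I_C = β·I_B = 200×0.017 = 3.4 mA, and I_E = (β+1)I_B = 3.42 mA.
V_CE = V_CC − I_C·R_C − I_E·R_E = 21 − 3.4×0.68 − 3.42×2.2 = 11.2 V.
V_CE = 11.2 V > 0.2 V confirms active-region operation.

I_C ≈ 3.4 mA, V_CE ≈ 11 V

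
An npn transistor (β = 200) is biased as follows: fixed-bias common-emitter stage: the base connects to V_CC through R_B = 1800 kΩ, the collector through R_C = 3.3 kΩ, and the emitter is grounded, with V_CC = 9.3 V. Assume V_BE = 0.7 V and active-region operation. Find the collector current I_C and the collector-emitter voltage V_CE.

I_C ≈ 0.96 mA, V_CE ≈ 6.1 V

Base loop: V_CC = I_B·R_B + V_BE, so I_B = (9.3 − 0.7)/1800 kΩ = 0.00478 mA.
In the active region I_C = β·I_B = 200 × 0.00478 = 0.956 mA.
Collector loop: V_CE = V_CC − I_C·R_C = 9.3 − 0.956×3.3 = 6.15 V.
Since V_CE = 6.15 V > V_CE(sat) ≈ 0.2 V, the transistor is in the active region as assumed.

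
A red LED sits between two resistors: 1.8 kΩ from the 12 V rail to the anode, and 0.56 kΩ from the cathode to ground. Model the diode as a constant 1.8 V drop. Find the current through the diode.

The two resistors are in series with the diode, so KVL gives 12 = I·1.8 + 1.8 + I·0.56.
I = (12 − 1.8) / (1.8 + 0.56) kΩ = 10.2 / 2.36 = 4.32 mA.

I ≈ 4.3 mA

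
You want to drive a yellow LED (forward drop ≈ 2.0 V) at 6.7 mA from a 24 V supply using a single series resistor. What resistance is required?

R ≈ 3.3 kΩ

The resistor drops V_S − V_D = 24 − 2.0 = 22 V at 6.7 mA.
R = 22 V / 6.7 mA = 3.28 kΩ.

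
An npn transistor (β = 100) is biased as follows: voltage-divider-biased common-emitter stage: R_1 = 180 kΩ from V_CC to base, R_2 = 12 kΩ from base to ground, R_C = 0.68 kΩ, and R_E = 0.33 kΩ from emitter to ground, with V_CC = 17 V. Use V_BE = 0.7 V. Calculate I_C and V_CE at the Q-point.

Thevenize the base divider: V_Th = V_CC·R_2/(R_1+R_2) = 17×12/192 = 1.06 V, R_Th = R_1‖R_2 = 11.2 kΩ.
Base-emitter loop: V_Th = I_B·R_Th + V_BE + (β+1)I_B·R_E, so I_B = (1.06 − 0.7) / (11.2 + 101×0.33) = 0.00813 mA.
I_C = β·I_B = 100×0.00813 = 0.813 mA, and I_E = (β+1)I_B = 0.821 mA.
V_CE = V_CC − I_C·R_C − I_E·R_E = 17 − 0.813×0.68 − 0.821×0.33 = 16.2 V.
V_CE = 16.2 V > 0.2 V confirms active-region operation.

I_C ≈ 0.81 mA, V_CE ≈ 16 V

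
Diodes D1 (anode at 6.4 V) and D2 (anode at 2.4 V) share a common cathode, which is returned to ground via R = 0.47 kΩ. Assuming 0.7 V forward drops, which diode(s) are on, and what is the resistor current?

Assume both conduct. Then node N would need to be at both 6.4−0.7 = 5.7 V and 2.4−0.7 = 1.7 V, which is impossible.
Assume only D1 conducts: V_N = 6.4 − 0.7 = 5.7 V, so I_R = 5.7/0.47 = 12.1 mA.
Check D2: its anode-to-cathode voltage is 2.4 − 5.7 = -3.3 V < 0.7 V, so it is off. The assumption is consistent.

Only D1 conducts; I_R ≈ 12 mA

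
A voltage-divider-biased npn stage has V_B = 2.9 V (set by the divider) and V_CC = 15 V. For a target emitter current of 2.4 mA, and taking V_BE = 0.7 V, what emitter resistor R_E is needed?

V_E = V_B − V_BE = 2.9 − 0.7 = 2.2 V.
R_E = V_E / I_E = 2.2 / 2.4 = 0.917 kΩ.

R_E ≈ 0.92 kΩ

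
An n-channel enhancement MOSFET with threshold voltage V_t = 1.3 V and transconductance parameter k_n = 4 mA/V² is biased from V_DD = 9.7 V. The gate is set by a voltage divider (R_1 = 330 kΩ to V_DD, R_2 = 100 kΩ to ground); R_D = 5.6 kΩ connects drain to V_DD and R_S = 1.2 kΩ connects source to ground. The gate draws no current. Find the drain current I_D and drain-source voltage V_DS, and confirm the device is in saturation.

V_G = V_DD·R_2/(R_1+R_2) = 9.7×100/430 = 2.26 V.
Assume saturation: I_D = (k_n/2)(V_GS − V_t)² with V_GS = V_G − I_D·R_S = 2.26 − 1.2·I_D.
Substituting gives 2.88·I_D² − 5.59·I_D + 1.83 = 0, with roots I_D = 0.416 or 1.52 mA.
The root I_D = 1.52 mA gives V_GS = 0.427 V ≤ V_t, so take I_D = 0.416 mA.
Then V_GS = 1.76 V and V_DS = V_DD − I_D(R_D+R_S) = 9.7 − 0.416×6.8 = 6.87 V.
Saturation requires V_DS ≥ V_GS − V_t = 0.456 V; 6.87 ≥ 0.456 ✓.

I_D ≈ 0.42 mA, V_DS ≈ 6.9 V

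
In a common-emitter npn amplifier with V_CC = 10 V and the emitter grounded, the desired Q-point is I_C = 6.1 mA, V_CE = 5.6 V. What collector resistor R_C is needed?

R_C ≈ 0.72 kΩ

Collector loop: V_CC = I_C·R_C + V_CE.
R_C = (V_CC − V_CE)/I_C = (10 − 5.6)/6.1 = 0.721 kΩ.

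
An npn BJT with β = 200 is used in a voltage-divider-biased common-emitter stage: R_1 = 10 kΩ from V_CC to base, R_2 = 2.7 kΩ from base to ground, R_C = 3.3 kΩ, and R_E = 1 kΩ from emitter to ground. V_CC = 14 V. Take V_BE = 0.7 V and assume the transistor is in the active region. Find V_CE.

Thevenize the base divider: V_Th = V_CC·R_2/(R_1+R_2) = 14×2.7/12.7 = 2.98 V, R_Th = R_1‖R_2 = 2.13 kΩ.
Base-emitter loop: V_Th = I_B·R_Th + V_BE + (β+1)I_B·R_E, so I_B = (2.98 − 0.7) / (2.13 + 201×1) = 0.0112 mA.
I_C = β·I_B = 200×0.0112 = 2.24 mA, and I_E = (β+1)I_B = 2.25 mA.
V_CE = V_CC − I_C·R_C − I_E·R_E = 14 − 2.24×3.3 − 2.25×1 = 4.35 V.
V_CE = 4.35 V > 0.2 V confirms active-region operation.

V_CE ≈ 4.4 V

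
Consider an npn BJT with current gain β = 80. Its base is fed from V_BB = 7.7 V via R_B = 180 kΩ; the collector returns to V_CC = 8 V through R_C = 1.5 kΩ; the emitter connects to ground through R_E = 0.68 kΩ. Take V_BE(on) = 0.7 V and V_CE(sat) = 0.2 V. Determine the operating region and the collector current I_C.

active; I_C ≈ 2.4 mA

Assume active. Base-emitter loop: I_B = (V_BB − V_BE)/(R_B + (β+1)R_E) = (7.7 − 0.7)/(180 + 81×0.68) = 0.0298 mA.
I_C = β·I_B = 80×0.0298 = 2.38 mA.
V_CE = V_CC − I_C·R_C − I_E·R_E = 8 − 2.38×1.5 − 2.41×0.68 = 2.79 V > V_CE(sat), so the active-region assumption holds.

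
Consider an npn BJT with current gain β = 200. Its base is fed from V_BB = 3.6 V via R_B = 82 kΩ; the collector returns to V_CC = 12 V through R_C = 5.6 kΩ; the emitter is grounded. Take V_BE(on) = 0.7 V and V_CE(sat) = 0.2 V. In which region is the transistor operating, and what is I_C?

Assume active: I_B = (3.6 − 0.7)/82 = 0.0354 mA, giving I_C = β·I_B = 7.07 mA.
But then V_CE = 12 − 7.07×5.6 = -27.6 V < V_CE(sat) = 0.2 V — impossible in the active region.
So the transistor is saturated. With V_CE = 0.2 V, I_C = (V_CC − 0.2)/R_C = 11.8/5.6 = 2.11 mA.
Check: β·I_B = 7.07 mA > I_C = 2.11 mA, confirming saturation.

saturation; I_C ≈ 2.1 mA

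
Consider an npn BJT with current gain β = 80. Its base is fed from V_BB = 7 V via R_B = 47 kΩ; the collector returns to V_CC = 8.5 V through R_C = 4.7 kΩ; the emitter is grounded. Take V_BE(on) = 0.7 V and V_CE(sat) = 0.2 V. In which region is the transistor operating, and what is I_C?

saturation; I_C ≈ 1.8 mA

Assume active: I_B = (7 − 0.7)/47 = 0.134 mA, giving I_C = β·I_B = 10.7 mA.
But then V_CE = 8.5 − 10.7×4.7 = -41.9 V < V_CE(sat) = 0.2 V — impossible in the active region.
So the transistor is saturated. With V_CE = 0.2 V, I_C = (V_CC − 0.2)/R_C = 8.3/4.7 = 1.77 mA.
Check: β·I_B = 10.7 mA > I_C = 1.77 mA, confirming saturation.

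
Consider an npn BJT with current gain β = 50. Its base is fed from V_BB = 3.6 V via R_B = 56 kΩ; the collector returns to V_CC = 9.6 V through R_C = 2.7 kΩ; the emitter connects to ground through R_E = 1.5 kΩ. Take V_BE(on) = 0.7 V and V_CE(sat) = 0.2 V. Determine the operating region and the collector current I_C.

Assume active. Base-emitter loop: I_B = (V_BB − V_BE)/(R_B + (β+1)R_E) = (3.6 − 0.7)/(56 + 51×1.5) = 0.0219 mA.
I_C = β·I_B = 50×0.0219 = 1.09 mA.
V_CE = V_CC − I_C·R_C − I_E·R_E = 9.6 − 1.09×2.7 − 1.12×1.5 = 4.97 V > V_CE(sat), so the active-region assumption holds.

active; I_C ≈ 1.1 mA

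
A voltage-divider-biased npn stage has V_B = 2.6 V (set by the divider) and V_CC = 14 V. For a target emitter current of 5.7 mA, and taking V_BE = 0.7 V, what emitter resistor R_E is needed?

R_E ≈ 0.33 kΩ

V_E = V_B − V_BE = 2.6 − 0.7 = 1.9 V.
R_E = V_E / I_E = 1.9 / 5.7 = 0.333 kΩ.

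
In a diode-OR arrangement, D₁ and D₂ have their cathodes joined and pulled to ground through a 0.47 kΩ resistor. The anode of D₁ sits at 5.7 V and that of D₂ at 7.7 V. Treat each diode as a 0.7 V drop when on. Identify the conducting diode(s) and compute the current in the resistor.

Assume both conduct. Then node N would need to be at both 5.7−0.7 = 5 V and 7.7−0.7 = 7 V, which is impossible.
Assume only D₂ conducts: V_N = 7.7 − 0.7 = 7 V, so I_R = 7/0.47 = 14.9 mA.
Check D₁: its anode-to-cathode voltage is 5.7 − 7 = -1.3 V < 0.7 V, so it is off. The assumption is consistent.

Only D₂ conducts; I_R ≈ 15 mA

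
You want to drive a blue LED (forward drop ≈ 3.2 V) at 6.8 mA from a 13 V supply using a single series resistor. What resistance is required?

R ≈ 1.4 kΩ

The resistor drops V_S − V_D = 13 − 3.2 = 9.8 V at 6.8 mA.
R = 9.8 V / 6.8 mA = 1.44 kΩ.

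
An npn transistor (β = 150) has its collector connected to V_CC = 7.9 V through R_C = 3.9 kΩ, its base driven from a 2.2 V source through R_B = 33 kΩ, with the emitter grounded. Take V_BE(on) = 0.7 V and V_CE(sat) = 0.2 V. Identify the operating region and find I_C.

saturation; I_C ≈ 2 mA

Assume active: I_B = (2.2 − 0.7)/33 = 0.0455 mA, giving I_C = β·I_B = 6.82 mA.
But then V_CE = 7.9 − 6.82×3.9 = -18.7 V < V_CE(sat) = 0.2 V — impossible in the active region.
So the transistor is saturated. With V_CE = 0.2 V, I_C = (V_CC − 0.2)/R_C = 7.7/3.9 = 1.97 mA.
Check: β·I_B = 6.82 mA > I_C = 1.97 mA, confirming saturation.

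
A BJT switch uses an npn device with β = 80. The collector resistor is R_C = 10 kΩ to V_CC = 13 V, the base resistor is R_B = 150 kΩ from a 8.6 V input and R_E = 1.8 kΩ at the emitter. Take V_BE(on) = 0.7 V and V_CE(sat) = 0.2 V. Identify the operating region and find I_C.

Assume active: I_B = (8.6 − 0.7)/(150 + 81×1.8) = 0.0267 mA, I_C = β·I_B = 2.14 mA.
Then V_CE = 13 − 2.14×10 − 2.16×1.8 = -12.3 V < 0.2 V — the active assumption fails.
Re-solve with V_CE = 0.2 V. KCL at the emitter: V_E/R_E = (V_BB−0.7−V_E)/R_B + (V_CC−0.2−V_E)/R_C, giving V_E = 2.01 V.
I_C = (V_CC − 0.2 − V_E)/R_C = (12.8 − 2.01)/10 = 1.08 mA.
Check: I_B = (7.9 − 2.01)/150 = 0.0393 mA, and β·I_B = 3.14 mA > I_C, confirming saturation.

saturation; I_C ≈ 1.1 mA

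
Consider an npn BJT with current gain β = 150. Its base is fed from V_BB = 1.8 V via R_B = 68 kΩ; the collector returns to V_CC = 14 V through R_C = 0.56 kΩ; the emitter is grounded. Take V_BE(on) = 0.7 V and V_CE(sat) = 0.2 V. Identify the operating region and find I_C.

Assume active. Base-emitter loop: I_B = (V_BB − V_BE)/R_B = (1.8 − 0.7)/68 = 0.0162 mA.
I_C = β·I_B = 150×0.0162 = 2.43 mA.
V_CE = V_CC − I_C·R_C = 14 − 2.43×0.56 = 12.6 V > V_CE(sat), so the active-region assumption holds.

active; I_C ≈ 2.4 mA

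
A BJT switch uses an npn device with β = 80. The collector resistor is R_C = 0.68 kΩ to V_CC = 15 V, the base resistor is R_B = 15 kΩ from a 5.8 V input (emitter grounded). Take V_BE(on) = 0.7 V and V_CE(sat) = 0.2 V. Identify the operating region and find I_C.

Assume active: I_B = (5.8 − 0.7)/15 = 0.34 mA, giving I_C = β·I_B = 27.2 mA.
But then V_CE = 15 − 27.2×0.68 = -3.5 V < V_CE(sat) = 0.2 V — impossible in the active region.
So the transistor is saturated. With V_CE = 0.2 V, I_C = (V_CC − 0.2)/R_C = 14.8/0.68 = 21.8 mA.
Check: β·I_B = 27.2 mA > I_C = 21.8 mA, confirming saturation.

saturation; I_C ≈ 22 mA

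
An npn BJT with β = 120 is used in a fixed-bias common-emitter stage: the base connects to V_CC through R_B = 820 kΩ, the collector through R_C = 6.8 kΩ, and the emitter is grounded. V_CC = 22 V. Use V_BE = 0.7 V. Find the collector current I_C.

Base loop: V_CC = I_B·R_B + V_BE, so I_B = (22 − 0.7)/820 kΩ = 0.026 mA.
In the active region I_C = β·I_B = 120 × 0.026 = 3.12 mA.
Collector loop: V_CE = V_CC − I_C·R_C = 22 − 3.12×6.8 = 0.804 V.
Since V_CE = 0.804 V > V_CE(sat) ≈ 0.2 V, the transistor is in the active region as assumed.

I_C ≈ 3.1 mA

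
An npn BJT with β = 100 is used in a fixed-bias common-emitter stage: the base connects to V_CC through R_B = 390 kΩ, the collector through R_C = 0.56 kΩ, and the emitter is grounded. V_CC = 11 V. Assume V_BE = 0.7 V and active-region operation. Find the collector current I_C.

Base loop: V_CC = I_B·R_B + V_BE, so I_B = (11 − 0.7)/390 kΩ = 0.0264 mA.
In the active region I_C = β·I_B = 100 × 0.0264 = 2.64 mA.
Collector loop: V_CE = V_CC − I_C·R_C = 11 − 2.64×0.56 = 9.52 V.
Since V_CE = 9.52 V > V_CE(sat) ≈ 0.2 V, the transistor is in the active region as assumed.

I_C ≈ 2.6 mA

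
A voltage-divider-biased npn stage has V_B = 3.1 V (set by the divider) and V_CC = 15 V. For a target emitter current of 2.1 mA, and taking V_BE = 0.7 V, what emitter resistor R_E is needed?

V_E = V_B − V_BE = 3.1 − 0.7 = 2.4 V.
R_E = V_E / I_E = 2.4 / 2.1 = 1.14 kΩ.

R_E ≈ 1.1 kΩ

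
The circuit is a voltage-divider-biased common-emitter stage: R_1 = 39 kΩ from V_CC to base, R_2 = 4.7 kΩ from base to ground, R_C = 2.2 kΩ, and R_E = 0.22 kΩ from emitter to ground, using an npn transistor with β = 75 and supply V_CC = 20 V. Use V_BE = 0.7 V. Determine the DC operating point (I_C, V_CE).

I_C ≈ 5.2 mA, V_CE ≈ 7.4 V

Thevenize the base divider: V_Th = V_CC·R_2/(R_1+R_2) = 20×4.7/43.7 = 2.15 V, R_Th = R_1‖R_2 = 4.19 kΩ.
Base-emitter loop: V_Th = I_B·R_Th + V_BE + (β+1)I_B·R_E, so I_B = (2.15 − 0.7) / (4.19 + 76×0.22) = 0.0694 mA.
I_C = β·I_B = 75×0.0694 = 5.2 mA, and I_E = (β+1)I_B = 5.27 mA.
V_CE = V_CC − I_C·R_C − I_E·R_E = 20 − 5.2×2.2 − 5.27×0.22 = 7.39 V.
V_CE = 7.39 V > 0.2 V confirms active-region operation.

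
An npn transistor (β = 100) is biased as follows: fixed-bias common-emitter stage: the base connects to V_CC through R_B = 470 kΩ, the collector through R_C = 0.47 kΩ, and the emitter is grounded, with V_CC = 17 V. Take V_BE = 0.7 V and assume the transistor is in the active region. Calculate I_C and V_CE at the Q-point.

Base loop: V_CC = I_B·R_B + V_BE, so I_B = (17 − 0.7)/470 kΩ = 0.0347 mA.
In the active region I_C = β·I_B = 100 × 0.0347 = 3.47 mA.
Collector loop: V_CE = V_CC − I_C·R_C = 17 − 3.47×0.47 = 15.4 V.
Since V_CE = 15.4 V > V_CE(sat) ≈ 0.2 V, the transistor is in the active region as assumed.

I_C ≈ 3.5 mA, V_CE ≈ 15 V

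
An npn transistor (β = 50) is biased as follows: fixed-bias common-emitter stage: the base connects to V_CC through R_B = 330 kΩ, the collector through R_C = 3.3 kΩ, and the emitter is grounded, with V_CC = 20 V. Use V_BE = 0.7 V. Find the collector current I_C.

I_C ≈ 2.9 mA

Base loop: V_CC = I_B·R_B + V_BE, so I_B = (20 − 0.7)/330 kΩ = 0.0585 mA.
In the active region I_C = β·I_B = 50 × 0.0585 = 2.92 mA.
Collector loop: V_CE = V_CC − I_C·R_C = 20 − 2.92×3.3 = 10.3 V.
Since V_CE = 10.3 V > V_CE(sat) ≈ 0.2 V, the transistor is in the active region as assumed.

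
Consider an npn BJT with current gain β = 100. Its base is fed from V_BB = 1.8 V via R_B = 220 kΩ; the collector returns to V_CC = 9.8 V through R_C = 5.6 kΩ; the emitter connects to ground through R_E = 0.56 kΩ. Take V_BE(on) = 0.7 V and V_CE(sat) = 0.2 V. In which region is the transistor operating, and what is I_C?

active; I_C ≈ 0.4 mA

Assume active. Base-emitter loop: I_B = (V_BB − V_BE)/(R_B + (β+1)R_E) = (1.8 − 0.7)/(220 + 101×0.56) = 0.00398 mA.
I_C = β·I_B = 100×0.00398 = 0.398 mA.
V_CE = V_CC − I_C·R_C − I_E·R_E = 9.8 − 0.398×5.6 − 0.402×0.56 = 7.35 V > V_CE(sat), so the active-region assumption holds.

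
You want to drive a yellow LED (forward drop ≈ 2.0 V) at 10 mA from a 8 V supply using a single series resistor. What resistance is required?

The resistor drops V_S − V_D = 8 − 2.0 = 6 V at 10 mA.
R = 6 V / 10 mA = 0.6 kΩ.

R ≈ 0.6 kΩ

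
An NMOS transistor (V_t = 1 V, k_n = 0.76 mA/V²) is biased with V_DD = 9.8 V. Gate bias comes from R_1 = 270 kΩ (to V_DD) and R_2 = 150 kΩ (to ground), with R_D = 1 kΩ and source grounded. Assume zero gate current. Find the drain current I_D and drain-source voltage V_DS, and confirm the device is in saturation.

V_G = V_DD·R_2/(R_1+R_2) = 9.8×150/420 = 3.5 V. With the source grounded, V_GS = V_G = 3.5 V.
Assume saturation: I_D = (k_n/2)(V_GS − V_t)² = (0.76/2)×(3.5 − 1)² = 0.38×2.5² = 2.38 mA.
V_DS = V_DD − I_D·R_D = 9.8 − 2.38×1 = 7.43 V.
Saturation requires V_DS ≥ V_GS − V_t = 2.5 V; 7.43 ≥ 2.5 ✓.

I_D ≈ 2.4 mA, V_DS ≈ 7.4 V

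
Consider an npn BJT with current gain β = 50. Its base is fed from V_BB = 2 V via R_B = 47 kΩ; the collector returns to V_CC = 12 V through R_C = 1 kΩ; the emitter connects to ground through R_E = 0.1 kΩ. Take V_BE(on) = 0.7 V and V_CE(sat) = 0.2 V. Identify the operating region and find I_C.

active; I_C ≈ 1.2 mA

Assume active. Base-emitter loop: I_B = (V_BB − V_BE)/(R_B + (β+1)R_E) = (2 − 0.7)/(47 + 51×0.1) = 0.025 mA.
I_C = β·I_B = 50×0.025 = 1.25 mA.
V_CE = V_CC − I_C·R_C − I_E·R_E = 12 − 1.25×1 − 1.27×0.1 = 10.6 V > V_CE(sat), so the active-region assumption holds.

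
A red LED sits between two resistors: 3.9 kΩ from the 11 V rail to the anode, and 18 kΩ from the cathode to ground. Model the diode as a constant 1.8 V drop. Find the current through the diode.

The two resistors are in series with the diode, so KVL gives 11 = I·3.9 + 1.8 + I·18.
I = (11 − 1.8) / (3.9 + 18) kΩ = 9.2 / 21.9 = 0.42 mA.

I ≈ 0.42 mA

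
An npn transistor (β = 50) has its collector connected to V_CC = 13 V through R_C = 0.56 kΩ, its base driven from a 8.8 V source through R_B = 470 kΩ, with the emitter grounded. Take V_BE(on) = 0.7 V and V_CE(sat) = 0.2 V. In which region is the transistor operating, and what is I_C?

active; I_C ≈ 0.86 mA

Assume active. Base-emitter loop: I_B = (V_BB − V_BE)/R_B = (8.8 − 0.7)/470 = 0.0172 mA.
I_C = β·I_B = 50×0.0172 = 0.862 mA.
V_CE = V_CC − I_C·R_C = 13 − 0.862×0.56 = 12.5 V > V_CE(sat), so the active-region assumption holds.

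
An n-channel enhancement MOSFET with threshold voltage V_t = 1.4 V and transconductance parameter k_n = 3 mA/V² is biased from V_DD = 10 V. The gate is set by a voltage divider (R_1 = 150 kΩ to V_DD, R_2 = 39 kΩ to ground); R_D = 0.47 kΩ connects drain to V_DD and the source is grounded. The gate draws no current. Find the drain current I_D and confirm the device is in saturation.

I_D ≈ 0.66 mA

V_G = V_DD·R_2/(R_1+R_2) = 10×39/189 = 2.06 V. With the source grounded, V_GS = V_G = 2.06 V.
Assume saturation: I_D = (k_n/2)(V_GS − V_t)² = (3/2)×(2.06 − 1.4)² = 1.5×0.663² = 0.66 mA.
V_DS = V_DD − I_D·R_D = 10 − 0.66×0.47 = 9.69 V.
Saturation requires V_DS ≥ V_GS − V_t = 0.663 V; 9.69 ≥ 0.663 ✓.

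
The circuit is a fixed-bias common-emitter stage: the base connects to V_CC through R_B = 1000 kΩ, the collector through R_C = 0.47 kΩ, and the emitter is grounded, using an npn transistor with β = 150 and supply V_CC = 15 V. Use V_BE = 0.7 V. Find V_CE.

V_CE ≈ 14 V

Base loop: V_CC = I_B·R_B + V_BE, so I_B = (15 − 0.7)/1000 kΩ = 0.0143 mA.
In the active region I_C = β·I_B = 150 × 0.0143 = 2.15 mA.
Collector loop: V_CE = V_CC − I_C·R_C = 15 − 2.15×0.47 = 14 V.
Since V_CE = 14 V > V_CE(sat) ≈ 0.2 V, the transistor is in the active region as assumed.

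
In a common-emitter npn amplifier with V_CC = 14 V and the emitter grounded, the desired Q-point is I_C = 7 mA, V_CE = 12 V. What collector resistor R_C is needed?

R_C ≈ 0.29 kΩ

Collector loop: V_CC = I_C·R_C + V_CE.
R_C = (V_CC − V_CE)/I_C = (14 − 12)/7 = 0.286 kΩ.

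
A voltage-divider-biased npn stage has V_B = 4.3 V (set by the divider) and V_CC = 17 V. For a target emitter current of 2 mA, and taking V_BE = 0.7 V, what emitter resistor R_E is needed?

V_E = V_B − V_BE = 4.3 − 0.7 = 3.6 V.
R_E = V_E / I_E = 3.6 / 2 = 1.8 kΩ.

R_E ≈ 1.8 kΩ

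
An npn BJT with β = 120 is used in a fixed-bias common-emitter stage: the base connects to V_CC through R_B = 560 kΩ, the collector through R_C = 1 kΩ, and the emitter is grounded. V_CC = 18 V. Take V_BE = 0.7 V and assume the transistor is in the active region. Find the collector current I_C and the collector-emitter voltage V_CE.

I_C ≈ 3.7 mA, V_CE ≈ 14 V

Base loop: V_CC = I_B·R_B + V_BE, so I_B = (18 − 0.7)/560 kΩ = 0.0309 mA.
In the active region I_C = β·I_B = 120 × 0.0309 = 3.71 mA.
Collector loop: V_CE = V_CC − I_C·R_C = 18 − 3.71×1 = 14.3 V.
Since V_CE = 14.3 V > V_CE(sat) ≈ 0.2 V, the transistor is in the active region as assumed.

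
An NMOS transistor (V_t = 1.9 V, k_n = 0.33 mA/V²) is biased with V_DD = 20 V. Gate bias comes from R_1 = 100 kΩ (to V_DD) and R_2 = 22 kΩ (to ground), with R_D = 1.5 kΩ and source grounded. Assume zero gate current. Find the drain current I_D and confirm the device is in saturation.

V_G = V_DD·R_2/(R_1+R_2) = 20×22/122 = 3.61 V. With the source grounded, V_GS = V_G = 3.61 V.
Assume saturation: I_D = (k_n/2)(V_GS − V_t)² = (0.33/2)×(3.61 − 1.9)² = 0.165×1.71² = 0.481 mA.
V_DS = V_DD − I_D·R_D = 20 − 0.481×1.5 = 19.3 V.
Saturation requires V_DS ≥ V_GS − V_t = 1.71 V; 19.3 ≥ 1.71 ✓.

I_D ≈ 0.48 mA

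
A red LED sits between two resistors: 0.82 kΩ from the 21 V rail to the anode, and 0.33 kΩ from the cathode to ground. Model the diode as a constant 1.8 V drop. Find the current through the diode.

The two resistors are in series with the diode, so KVL gives 21 = I·0.82 + 1.8 + I·0.33.
I = (21 − 1.8) / (0.82 + 0.33) kΩ = 19.2 / 1.15 = 16.7 mA.

I ≈ 17 mA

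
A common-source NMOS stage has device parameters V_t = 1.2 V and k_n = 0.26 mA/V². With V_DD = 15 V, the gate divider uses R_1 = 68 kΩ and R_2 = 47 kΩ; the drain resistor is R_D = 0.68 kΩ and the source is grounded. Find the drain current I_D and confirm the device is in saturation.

V_G = V_DD·R_2/(R_1+R_2) = 15×47/115 = 6.13 V. With the source grounded, V_GS = V_G = 6.13 V.
Assume saturation: I_D = (k_n/2)(V_GS − V_t)² = (0.26/2)×(6.13 − 1.2)² = 0.13×4.93² = 3.16 mA.
V_DS = V_DD − I_D·R_D = 15 − 3.16×0.68 = 12.9 V.
Saturation requires V_DS ≥ V_GS − V_t = 4.93 V; 12.9 ≥ 4.93 ✓.

I_D ≈ 3.2 mA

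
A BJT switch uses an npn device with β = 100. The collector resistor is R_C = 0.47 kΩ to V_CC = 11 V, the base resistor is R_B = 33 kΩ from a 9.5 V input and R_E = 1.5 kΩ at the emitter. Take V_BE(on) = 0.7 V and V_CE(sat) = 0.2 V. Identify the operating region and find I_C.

active; I_C ≈ 4.8 mA

Assume active. Base-emitter loop: I_B = (V_BB − V_BE)/(R_B + (β+1)R_E) = (9.5 − 0.7)/(33 + 101×1.5) = 0.0477 mA.
I_C = β·I_B = 100×0.0477 = 4.77 mA.
V_CE = V_CC − I_C·R_C − I_E·R_E = 11 − 4.77×0.47 − 4.82×1.5 = 1.53 V > V_CE(sat), so the active-region assumption holds.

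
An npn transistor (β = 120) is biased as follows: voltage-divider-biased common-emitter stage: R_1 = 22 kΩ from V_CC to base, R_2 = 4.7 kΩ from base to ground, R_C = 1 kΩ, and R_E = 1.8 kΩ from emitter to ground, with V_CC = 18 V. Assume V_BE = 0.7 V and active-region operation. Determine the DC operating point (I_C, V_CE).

Thevenize the base divider: V_Th = V_CC·R_2/(R_1+R_2) = 18×4.7/26.7 = 3.17 V, R_Th = R_1‖R_2 = 3.87 kΩ.
Base-emitter loop: V_Th = I_B·R_Th + V_BE + (β+1)I_B·R_E, so I_B = (3.17 − 0.7) / (3.87 + 121×1.8) = 0.0111 mA.
I_C = β·I_B = 120×0.0111 = 1.34 mA, and I_E = (β+1)I_B = 1.35 mA.
V_CE = V_CC − I_C·R_C − I_E·R_E = 18 − 1.34×1 − 1.35×1.8 = 14.2 V.
V_CE = 14.2 V > 0.2 V confirms active-region operation.

I_C ≈ 1.3 mA, V_CE ≈ 14 V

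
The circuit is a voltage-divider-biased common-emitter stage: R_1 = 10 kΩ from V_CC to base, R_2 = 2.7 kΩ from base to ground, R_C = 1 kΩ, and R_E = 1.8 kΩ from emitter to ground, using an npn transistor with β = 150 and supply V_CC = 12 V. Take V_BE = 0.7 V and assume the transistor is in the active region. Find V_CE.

Thevenize the base divider: V_Th = V_CC·R_2/(R_1+R_2) = 12×2.7/12.7 = 2.55 V, R_Th = R_1‖R_2 = 2.13 kΩ.
Base-emitter loop: V_Th = I_B·R_Th + V_BE + (β+1)I_B·R_E, so I_B = (2.55 − 0.7) / (2.13 + 151×1.8) = 0.00676 mA.
I_C = β·I_B = 150×0.00676 = 1.01 mA, and I_E = (β+1)I_B = 1.02 mA.
V_CE = V_CC − I_C·R_C − I_E·R_E = 12 − 1.01×1 − 1.02×1.8 = 9.15 V.
V_CE = 9.15 V > 0.2 V confirms active-region operation.

V_CE ≈ 9.1 V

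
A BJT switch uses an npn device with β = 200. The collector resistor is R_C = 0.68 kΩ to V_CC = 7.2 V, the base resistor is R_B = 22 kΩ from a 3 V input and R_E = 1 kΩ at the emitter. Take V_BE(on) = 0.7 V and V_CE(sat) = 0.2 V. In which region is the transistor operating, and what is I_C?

Assume active. Base-emitter loop: I_B = (V_BB − V_BE)/(R_B + (β+1)R_E) = (3 − 0.7)/(22 + 201×1) = 0.0103 mA.
I_C = β·I_B = 200×0.0103 = 2.06 mA.
V_CE = V_CC − I_C·R_C − I_E·R_E = 7.2 − 2.06×0.68 − 2.07×1 = 3.72 V > V_CE(sat), so the active-region assumption holds.

active; I_C ≈ 2.1 mA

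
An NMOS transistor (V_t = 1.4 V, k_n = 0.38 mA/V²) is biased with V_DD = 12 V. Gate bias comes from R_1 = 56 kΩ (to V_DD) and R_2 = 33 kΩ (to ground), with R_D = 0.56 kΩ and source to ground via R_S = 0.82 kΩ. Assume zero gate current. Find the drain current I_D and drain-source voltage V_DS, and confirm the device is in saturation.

I_D ≈ 0.97 mA, V_DS ≈ 11 V

V_G = V_DD·R_2/(R_1+R_2) = 12×33/89 = 4.45 V.
Assume saturation: I_D = (k_n/2)(V_GS − V_t)² with V_GS = V_G − I_D·R_S = 4.45 − 0.82·I_D.
Substituting gives 0.128·I_D² − 1.95·I_D + 1.77 = 0, with roots I_D = 0.967 or 14.3 mA.
The root I_D = 14.3 mA gives V_GS = -7.27 V ≤ V_t, so take I_D = 0.967 mA.
Then V_GS = 3.66 V and V_DS = V_DD − I_D(R_D+R_S) = 12 − 0.967×1.38 = 10.7 V.
Saturation requires V_DS ≥ V_GS − V_t = 2.26 V; 10.7 ≥ 2.26 ✓.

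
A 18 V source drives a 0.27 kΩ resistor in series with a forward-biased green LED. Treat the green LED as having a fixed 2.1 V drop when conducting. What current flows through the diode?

I ≈ 59 mA

KVL around the loop: 18 = V_D + I·R = 2.1 + I × 0.27 kΩ.
So I = (18 − 2.1) / 0.27 kΩ = 15.9 / 0.27 = 58.9 mA.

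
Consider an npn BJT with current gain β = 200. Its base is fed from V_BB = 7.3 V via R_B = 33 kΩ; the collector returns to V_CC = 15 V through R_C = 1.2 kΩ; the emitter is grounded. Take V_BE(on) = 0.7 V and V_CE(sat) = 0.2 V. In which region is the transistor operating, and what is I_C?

Assume active: I_B = (7.3 − 0.7)/33 = 0.2 mA, giving I_C = β·I_B = 40 mA.
But then V_CE = 15 − 40×1.2 = -33 V < V_CE(sat) = 0.2 V — impossible in the active region.
So the transistor is saturated. With V_CE = 0.2 V, I_C = (V_CC − 0.2)/R_C = 14.8/1.2 = 12.3 mA.
Check: β·I_B = 40 mA > I_C = 12.3 mA, confirming saturation.

saturation; I_C ≈ 12 mA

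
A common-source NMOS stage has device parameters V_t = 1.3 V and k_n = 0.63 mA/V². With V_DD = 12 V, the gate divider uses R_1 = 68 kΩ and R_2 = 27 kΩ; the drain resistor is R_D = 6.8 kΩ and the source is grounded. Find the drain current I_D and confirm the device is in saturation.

V_G = V_DD·R_2/(R_1+R_2) = 12×27/95 = 3.41 V. With the source grounded, V_GS = V_G = 3.41 V.
Assume saturation: I_D = (k_n/2)(V_GS − V_t)² = (0.63/2)×(3.41 − 1.3)² = 0.315×2.11² = 1.4 mA.
V_DS = V_DD − I_D·R_D = 12 − 1.4×6.8 = 2.46 V.
Saturation requires V_DS ≥ V_GS − V_t = 2.11 V; 2.46 ≥ 2.11 ✓.

I_D ≈ 1.4 mA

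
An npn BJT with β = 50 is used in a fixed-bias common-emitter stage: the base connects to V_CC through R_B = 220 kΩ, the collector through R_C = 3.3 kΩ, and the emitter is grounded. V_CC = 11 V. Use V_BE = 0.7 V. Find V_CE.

Base loop: V_CC = I_B·R_B + V_BE, so I_B = (11 − 0.7)/220 kΩ = 0.0468 mA.
In the active region I_C = β·I_B = 50 × 0.0468 = 2.34 mA.
Collector loop: V_CE = V_CC − I_C·R_C = 11 − 2.34×3.3 = 3.27 V.
Since V_CE = 3.27 V > V_CE(sat) ≈ 0.2 V, the transistor is in the active region as assumed.

V_CE ≈ 3.3 V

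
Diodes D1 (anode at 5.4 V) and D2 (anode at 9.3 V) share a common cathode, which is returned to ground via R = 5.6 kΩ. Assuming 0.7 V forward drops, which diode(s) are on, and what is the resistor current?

Only D2 conducts; I_R ≈ 1.5 mA

Assume both conduct. Then node N would need to be at both 5.4−0.7 = 4.7 V and 9.3−0.7 = 8.6 V, which is impossible.
Assume only D2 conducts: V_N = 9.3 − 0.7 = 8.6 V, so I_R = 8.6/5.6 = 1.54 mA.
Check D1: its anode-to-cathode voltage is 5.4 − 8.6 = -3.2 V < 0.7 V, so it is off. The assumption is consistent.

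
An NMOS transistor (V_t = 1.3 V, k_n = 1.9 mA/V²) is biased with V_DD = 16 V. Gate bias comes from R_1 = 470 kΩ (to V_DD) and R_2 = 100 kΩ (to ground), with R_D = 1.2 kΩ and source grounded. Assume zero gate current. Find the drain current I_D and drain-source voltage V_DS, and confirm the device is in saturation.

V_G = V_DD·R_2/(R_1+R_2) = 16×100/570 = 2.81 V. With the source grounded, V_GS = V_G = 2.81 V.
Assume saturation: I_D = (k_n/2)(V_GS − V_t)² = (1.9/2)×(2.81 − 1.3)² = 0.95×1.51² = 2.16 mA.
V_DS = V_DD − I_D·R_D = 16 − 2.16×1.2 = 13.4 V.
Saturation requires V_DS ≥ V_GS − V_t = 1.51 V; 13.4 ≥ 1.51 ✓.

I_D ≈ 2.2 mA, V_DS ≈ 13 V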